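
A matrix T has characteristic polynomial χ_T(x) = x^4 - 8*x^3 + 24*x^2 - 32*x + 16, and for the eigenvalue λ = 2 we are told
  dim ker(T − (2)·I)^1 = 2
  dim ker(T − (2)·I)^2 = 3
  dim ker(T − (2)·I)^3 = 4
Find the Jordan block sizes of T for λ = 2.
Block sizes for λ = 2: [3, 1]

From the dimensions of kernels of powers, the number of Jordan blocks of size at least j is d_j − d_{j−1} where d_j = dim ker(N^j) (with d_0 = 0). Computing the differences gives [2, 1, 1].
The number of blocks of size exactly k is (#blocks of size ≥ k) − (#blocks of size ≥ k + 1), so the partition is: 1 block(s) of size 1, 1 block(s) of size 3.
In nonincreasing order the block sizes are [3, 1].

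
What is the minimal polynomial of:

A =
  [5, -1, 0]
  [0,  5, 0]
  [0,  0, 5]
x^2 - 10*x + 25

The characteristic polynomial is χ_A(x) = (x - 5)^3, so the eigenvalues are known. The minimal polynomial is
  m_A(x) = Π_λ (x − λ)^{k_λ}
where k_λ is the size of the *largest* Jordan block for λ (equivalently, the smallest k with (A − λI)^k v = 0 for every generalised eigenvector v of λ).

  λ = 5: largest Jordan block has size 2, contributing (x − 5)^2

So m_A(x) = (x - 5)^2 = x^2 - 10*x + 25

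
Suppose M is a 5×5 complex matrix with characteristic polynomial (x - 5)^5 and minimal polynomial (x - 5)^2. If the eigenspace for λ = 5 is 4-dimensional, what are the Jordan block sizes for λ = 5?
Block sizes for λ = 5: [2, 1, 1, 1]

Step 1 — from the characteristic polynomial, algebraic multiplicity of λ = 5 is 5. From dim ker(M − (5)·I) = 4, there are exactly 4 Jordan blocks for λ = 5.
Step 2 — from the minimal polynomial, the factor (x − 5)^2 tells us the largest block for λ = 5 has size 2.
Step 3 — with total size 5, 4 blocks, and largest block 2, the block sizes (in nonincreasing order) are [2, 1, 1, 1].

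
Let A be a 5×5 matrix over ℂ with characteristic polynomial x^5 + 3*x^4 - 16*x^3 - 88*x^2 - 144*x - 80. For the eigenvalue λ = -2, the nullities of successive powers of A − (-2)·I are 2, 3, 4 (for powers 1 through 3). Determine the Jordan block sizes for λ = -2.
Block sizes for λ = -2: [3, 1]

From the dimensions of kernels of powers, the number of Jordan blocks of size at least j is d_j − d_{j−1} where d_j = dim ker(N^j) (with d_0 = 0). Computing the differences gives [2, 1, 1].
The number of blocks of size exactly k is (#blocks of size ≥ k) − (#blocks of size ≥ k + 1), so the partition is: 1 block(s) of size 1, 1 block(s) of size 3.
In nonincreasing order the block sizes are [3, 1].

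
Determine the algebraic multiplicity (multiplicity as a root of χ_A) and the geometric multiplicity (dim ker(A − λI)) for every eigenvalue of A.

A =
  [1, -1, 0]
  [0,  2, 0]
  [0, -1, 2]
λ = 1: alg = 1, geom = 1; λ = 2: alg = 2, geom = 1

Step 1 — factor the characteristic polynomial to read off the algebraic multiplicities:
  χ_A(x) = (x - 2)^2*(x - 1)

Step 2 — compute geometric multiplicities via the rank-nullity identity g(λ) = n − rank(A − λI):
  rank(A − (1)·I) = 2, so dim ker(A − (1)·I) = n − 2 = 1
  rank(A − (2)·I) = 2, so dim ker(A − (2)·I) = n − 2 = 1

Summary:
  λ = 1: algebraic multiplicity = 1, geometric multiplicity = 1
  λ = 2: algebraic multiplicity = 2, geometric multiplicity = 1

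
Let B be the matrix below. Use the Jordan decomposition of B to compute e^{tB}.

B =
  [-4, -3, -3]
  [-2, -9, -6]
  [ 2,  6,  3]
e^{tB} =
  [exp(-4*t), -3*exp(-3*t) + 3*exp(-4*t), -3*exp(-3*t) + 3*exp(-4*t)]
  [-2*exp(-3*t) + 2*exp(-4*t), -5*exp(-3*t) + 6*exp(-4*t), -6*exp(-3*t) + 6*exp(-4*t)]
  [2*exp(-3*t) - 2*exp(-4*t), 6*exp(-3*t) - 6*exp(-4*t), 7*exp(-3*t) - 6*exp(-4*t)]

Strategy: write B = P · J · P⁻¹ where J is a Jordan canonical form, so e^{tB} = P · e^{tJ} · P⁻¹, and e^{tJ} can be computed block-by-block.

B has Jordan form
J =
  [-4,  0,  0]
  [ 0, -3,  0]
  [ 0,  0, -3]
(up to reordering of blocks).

Per-block formulas:
  For a 1×1 block at λ = -3: exp(t · [-3]) = [e^(-3t)].
  For a 1×1 block at λ = -4: exp(t · [-4]) = [e^(-4t)].

After assembling e^{tJ} and conjugating by P, we get:

e^{tB} =
  [exp(-4*t), -3*exp(-3*t) + 3*exp(-4*t), -3*exp(-3*t) + 3*exp(-4*t)]
  [-2*exp(-3*t) + 2*exp(-4*t), -5*exp(-3*t) + 6*exp(-4*t), -6*exp(-3*t) + 6*exp(-4*t)]
  [2*exp(-3*t) - 2*exp(-4*t), 6*exp(-3*t) - 6*exp(-4*t), 7*exp(-3*t) - 6*exp(-4*t)]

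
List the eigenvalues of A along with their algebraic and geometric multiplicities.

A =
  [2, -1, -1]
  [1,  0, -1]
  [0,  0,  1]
λ = 1: alg = 3, geom = 2

Step 1 — factor the characteristic polynomial to read off the algebraic multiplicities:
  χ_A(x) = (x - 1)^3

Step 2 — compute geometric multiplicities via the rank-nullity identity g(λ) = n − rank(A − λI):
  rank(A − (1)·I) = 1, so dim ker(A − (1)·I) = n − 1 = 2

Summary:
  λ = 1: algebraic multiplicity = 3, geometric multiplicity = 2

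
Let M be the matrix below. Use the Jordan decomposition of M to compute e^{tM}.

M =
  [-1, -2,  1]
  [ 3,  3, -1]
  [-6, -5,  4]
e^{tM} =
  [-3*t^2*exp(2*t)/2 - 3*t*exp(2*t) + exp(2*t), -t^2*exp(2*t)/2 - 2*t*exp(2*t), t^2*exp(2*t)/2 + t*exp(2*t)]
  [3*t*exp(2*t), t*exp(2*t) + exp(2*t), -t*exp(2*t)]
  [-9*t^2*exp(2*t)/2 - 6*t*exp(2*t), -3*t^2*exp(2*t)/2 - 5*t*exp(2*t), 3*t^2*exp(2*t)/2 + 2*t*exp(2*t) + exp(2*t)]

Strategy: write M = P · J · P⁻¹ where J is a Jordan canonical form, so e^{tM} = P · e^{tJ} · P⁻¹, and e^{tJ} can be computed block-by-block.

M has Jordan form
J =
  [2, 1, 0]
  [0, 2, 1]
  [0, 0, 2]
(up to reordering of blocks).

Per-block formulas:
  For a 3×3 Jordan block J_3(2): exp(t · J_3(2)) = e^(2t)·(I + t·N + (t^2/2)·N^2), where N is the 3×3 nilpotent shift.

After assembling e^{tJ} and conjugating by P, we get:

e^{tM} =
  [-3*t^2*exp(2*t)/2 - 3*t*exp(2*t) + exp(2*t), -t^2*exp(2*t)/2 - 2*t*exp(2*t), t^2*exp(2*t)/2 + t*exp(2*t)]
  [3*t*exp(2*t), t*exp(2*t) + exp(2*t), -t*exp(2*t)]
  [-9*t^2*exp(2*t)/2 - 6*t*exp(2*t), -3*t^2*exp(2*t)/2 - 5*t*exp(2*t), 3*t^2*exp(2*t)/2 + 2*t*exp(2*t) + exp(2*t)]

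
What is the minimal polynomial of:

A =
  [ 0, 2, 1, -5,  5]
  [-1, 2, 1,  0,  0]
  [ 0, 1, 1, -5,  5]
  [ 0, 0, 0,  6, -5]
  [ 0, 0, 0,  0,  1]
x^4 - 9*x^3 + 21*x^2 - 19*x + 6

The characteristic polynomial is χ_A(x) = (x - 6)*(x - 1)^4, so the eigenvalues are known. The minimal polynomial is
  m_A(x) = Π_λ (x − λ)^{k_λ}
where k_λ is the size of the *largest* Jordan block for λ (equivalently, the smallest k with (A − λI)^k v = 0 for every generalised eigenvector v of λ).

  λ = 1: largest Jordan block has size 3, contributing (x − 1)^3
  λ = 6: largest Jordan block has size 1, contributing (x − 6)

So m_A(x) = (x - 6)*(x - 1)^3 = x^4 - 9*x^3 + 21*x^2 - 19*x + 6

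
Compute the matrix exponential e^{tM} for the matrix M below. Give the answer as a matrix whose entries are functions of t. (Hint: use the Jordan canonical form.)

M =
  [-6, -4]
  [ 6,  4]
e^{tM} =
  [-2 + 3*exp(-2*t), -2 + 2*exp(-2*t)]
  [3 - 3*exp(-2*t), 3 - 2*exp(-2*t)]

Strategy: write M = P · J · P⁻¹ where J is a Jordan canonical form, so e^{tM} = P · e^{tJ} · P⁻¹, and e^{tJ} can be computed block-by-block.

M has Jordan form
J =
  [-2, 0]
  [ 0, 0]
(up to reordering of blocks).

Per-block formulas:
  For a 1×1 block at λ = -2: exp(t · [-2]) = [e^(-2t)].
  For a 1×1 block at λ = 0: exp(t · [0]) = [e^(0t)].

After assembling e^{tJ} and conjugating by P, we get:

e^{tM} =
  [-2 + 3*exp(-2*t), -2 + 2*exp(-2*t)]
  [3 - 3*exp(-2*t), 3 - 2*exp(-2*t)]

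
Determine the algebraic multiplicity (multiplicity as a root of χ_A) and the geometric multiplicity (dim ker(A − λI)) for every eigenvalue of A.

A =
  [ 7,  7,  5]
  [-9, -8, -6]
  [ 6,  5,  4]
λ = 1: alg = 3, geom = 1

Step 1 — factor the characteristic polynomial to read off the algebraic multiplicities:
  χ_A(x) = (x - 1)^3

Step 2 — compute geometric multiplicities via the rank-nullity identity g(λ) = n − rank(A − λI):
  rank(A − (1)·I) = 2, so dim ker(A − (1)·I) = n − 2 = 1

Summary:
  λ = 1: algebraic multiplicity = 3, geometric multiplicity = 1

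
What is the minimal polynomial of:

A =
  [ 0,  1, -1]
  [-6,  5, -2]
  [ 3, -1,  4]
x^2 - 6*x + 9

The characteristic polynomial is χ_A(x) = (x - 3)^3, so the eigenvalues are known. The minimal polynomial is
  m_A(x) = Π_λ (x − λ)^{k_λ}
where k_λ is the size of the *largest* Jordan block for λ (equivalently, the smallest k with (A − λI)^k v = 0 for every generalised eigenvector v of λ).

  λ = 3: largest Jordan block has size 2, contributing (x − 3)^2

So m_A(x) = (x - 3)^2 = x^2 - 6*x + 9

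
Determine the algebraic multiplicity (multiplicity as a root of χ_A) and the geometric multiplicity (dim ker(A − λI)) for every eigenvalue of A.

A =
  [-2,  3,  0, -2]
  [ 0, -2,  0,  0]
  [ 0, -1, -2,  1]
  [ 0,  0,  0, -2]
λ = -2: alg = 4, geom = 2

Step 1 — factor the characteristic polynomial to read off the algebraic multiplicities:
  χ_A(x) = (x + 2)^4

Step 2 — compute geometric multiplicities via the rank-nullity identity g(λ) = n − rank(A − λI):
  rank(A − (-2)·I) = 2, so dim ker(A − (-2)·I) = n − 2 = 2

Summary:
  λ = -2: algebraic multiplicity = 4, geometric multiplicity = 2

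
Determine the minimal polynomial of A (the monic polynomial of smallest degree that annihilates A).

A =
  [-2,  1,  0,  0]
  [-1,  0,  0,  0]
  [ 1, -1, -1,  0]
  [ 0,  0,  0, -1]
x^2 + 2*x + 1

The characteristic polynomial is χ_A(x) = (x + 1)^4, so the eigenvalues are known. The minimal polynomial is
  m_A(x) = Π_λ (x − λ)^{k_λ}
where k_λ is the size of the *largest* Jordan block for λ (equivalently, the smallest k with (A − λI)^k v = 0 for every generalised eigenvector v of λ).

  λ = -1: largest Jordan block has size 2, contributing (x + 1)^2

So m_A(x) = (x + 1)^2 = x^2 + 2*x + 1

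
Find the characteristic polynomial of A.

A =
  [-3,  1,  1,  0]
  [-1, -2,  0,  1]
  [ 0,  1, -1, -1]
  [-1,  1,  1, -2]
x^4 + 8*x^3 + 24*x^2 + 32*x + 16

Expanding det(x·I − A) (e.g. by cofactor expansion or by noting that A is similar to its Jordan form J, which has the same characteristic polynomial as A) gives
  χ_A(x) = x^4 + 8*x^3 + 24*x^2 + 32*x + 16
which factors as (x + 2)^4. The eigenvalues (with algebraic multiplicities) are λ = -2 with multiplicity 4.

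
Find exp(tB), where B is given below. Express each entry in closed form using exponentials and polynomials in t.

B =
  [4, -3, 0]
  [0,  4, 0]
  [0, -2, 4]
e^{tB} =
  [exp(4*t), -3*t*exp(4*t), 0]
  [0, exp(4*t), 0]
  [0, -2*t*exp(4*t), exp(4*t)]

Strategy: write B = P · J · P⁻¹ where J is a Jordan canonical form, so e^{tB} = P · e^{tJ} · P⁻¹, and e^{tJ} can be computed block-by-block.

B has Jordan form
J =
  [4, 1, 0]
  [0, 4, 0]
  [0, 0, 4]
(up to reordering of blocks).

Per-block formulas:
  For a 1×1 block at λ = 4: exp(t · [4]) = [e^(4t)].
  For a 2×2 Jordan block J_2(4): exp(t · J_2(4)) = e^(4t)·(I + t·N), where N is the 2×2 nilpotent shift.

After assembling e^{tJ} and conjugating by P, we get:

e^{tB} =
  [exp(4*t), -3*t*exp(4*t), 0]
  [0, exp(4*t), 0]
  [0, -2*t*exp(4*t), exp(4*t)]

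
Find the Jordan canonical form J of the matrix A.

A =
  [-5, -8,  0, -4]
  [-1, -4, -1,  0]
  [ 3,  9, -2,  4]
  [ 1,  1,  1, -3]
J_1(-5) ⊕ J_2(-3) ⊕ J_1(-3)

The characteristic polynomial is
  det(x·I − A) = x^4 + 14*x^3 + 72*x^2 + 162*x + 135 = (x + 3)^3*(x + 5)

Eigenvalues and multiplicities (the geometric multiplicity of λ is n − rank(A − λI), which equals the number of Jordan blocks for λ):
  λ = -5: algebraic multiplicity = 1, geometric multiplicity = 1
  λ = -3: algebraic multiplicity = 3, geometric multiplicity = 2

Determining the block sizes for each eigenvalue:
  λ = -5: one block (gm = 1), so the single block has size am = 1 → block sizes [1]
  λ = -3: 2 blocks summing to 3 forces exactly one block of size 2 and the rest size 1 → block sizes [2, 1]

Assembling the blocks gives a Jordan form
J =
  [-5,  0,  0,  0]
  [ 0, -3,  1,  0]
  [ 0,  0, -3,  0]
  [ 0,  0,  0, -3]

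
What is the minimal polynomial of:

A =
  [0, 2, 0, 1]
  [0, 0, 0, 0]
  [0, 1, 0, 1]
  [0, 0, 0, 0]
x^2

The characteristic polynomial is χ_A(x) = x^4, so the eigenvalues are known. The minimal polynomial is
  m_A(x) = Π_λ (x − λ)^{k_λ}
where k_λ is the size of the *largest* Jordan block for λ (equivalently, the smallest k with (A − λI)^k v = 0 for every generalised eigenvector v of λ).

  λ = 0: largest Jordan block has size 2, contributing (x − 0)^2

So m_A(x) = x^2 = x^2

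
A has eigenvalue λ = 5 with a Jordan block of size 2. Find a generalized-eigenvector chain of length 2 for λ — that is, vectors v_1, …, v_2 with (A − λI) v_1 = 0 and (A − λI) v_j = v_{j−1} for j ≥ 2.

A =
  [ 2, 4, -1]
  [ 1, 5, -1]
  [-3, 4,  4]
A Jordan chain for λ = 5 of length 2:
v_1 = (1, 1, 1)ᵀ
v_2 = (1, 1, 0)ᵀ

Let N = A − (5)·I. We want v_2 with N^2 v_2 = 0 but N^1 v_2 ≠ 0; then v_{j-1} := N · v_j for j = 2, …, 2.

Pick v_2 = (1, 1, 0)ᵀ.
Then v_1 = N · v_2 = (1, 1, 1)ᵀ.

Sanity check: (A − (5)·I) v_1 = (0, 0, 0)ᵀ = 0. ✓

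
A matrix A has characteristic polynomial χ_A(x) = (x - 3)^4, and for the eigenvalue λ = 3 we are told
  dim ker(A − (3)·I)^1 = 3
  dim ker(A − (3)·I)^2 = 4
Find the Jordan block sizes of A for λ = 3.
Block sizes for λ = 3: [2, 1, 1]

From the dimensions of kernels of powers, the number of Jordan blocks of size at least j is d_j − d_{j−1} where d_j = dim ker(N^j) (with d_0 = 0). Computing the differences gives [3, 1].
The number of blocks of size exactly k is (#blocks of size ≥ k) − (#blocks of size ≥ k + 1), so the partition is: 2 block(s) of size 1, 1 block(s) of size 2.
In nonincreasing order the block sizes are [2, 1, 1].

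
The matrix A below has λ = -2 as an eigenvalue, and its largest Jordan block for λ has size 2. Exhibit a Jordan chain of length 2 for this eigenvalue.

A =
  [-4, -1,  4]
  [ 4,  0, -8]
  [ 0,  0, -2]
A Jordan chain for λ = -2 of length 2:
v_1 = (-2, 4, 0)ᵀ
v_2 = (1, 0, 0)ᵀ

Let N = A − (-2)·I. We want v_2 with N^2 v_2 = 0 but N^1 v_2 ≠ 0; then v_{j-1} := N · v_j for j = 2, …, 2.

Pick v_2 = (1, 0, 0)ᵀ.
Then v_1 = N · v_2 = (-2, 4, 0)ᵀ.

Sanity check: (A − (-2)·I) v_1 = (0, 0, 0)ᵀ = 0. ✓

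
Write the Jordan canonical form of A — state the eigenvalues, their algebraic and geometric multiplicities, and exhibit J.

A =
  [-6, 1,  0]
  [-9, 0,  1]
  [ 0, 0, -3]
J_3(-3)

The characteristic polynomial is
  det(x·I − A) = x^3 + 9*x^2 + 27*x + 27 = (x + 3)^3

Eigenvalues and multiplicities (the geometric multiplicity of λ is n − rank(A − λI), which equals the number of Jordan blocks for λ):
  λ = -3: algebraic multiplicity = 3, geometric multiplicity = 1

Determining the block sizes for each eigenvalue:
  λ = -3: one block (gm = 1), so the single block has size am = 3 → block sizes [3]

Assembling the blocks gives a Jordan form
J =
  [-3,  1,  0]
  [ 0, -3,  1]
  [ 0,  0, -3]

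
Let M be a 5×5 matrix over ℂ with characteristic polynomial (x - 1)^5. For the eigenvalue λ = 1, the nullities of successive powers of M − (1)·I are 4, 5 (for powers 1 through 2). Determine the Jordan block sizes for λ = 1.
Block sizes for λ = 1: [2, 1, 1, 1]

From the dimensions of kernels of powers, the number of Jordan blocks of size at least j is d_j − d_{j−1} where d_j = dim ker(N^j) (with d_0 = 0). Computing the differences gives [4, 1].
The number of blocks of size exactly k is (#blocks of size ≥ k) − (#blocks of size ≥ k + 1), so the partition is: 3 block(s) of size 1, 1 block(s) of size 2.
In nonincreasing order the block sizes are [2, 1, 1, 1].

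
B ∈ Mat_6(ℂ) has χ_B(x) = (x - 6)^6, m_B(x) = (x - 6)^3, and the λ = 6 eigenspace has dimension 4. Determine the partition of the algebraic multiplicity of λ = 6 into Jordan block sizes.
Block sizes for λ = 6: [3, 1, 1, 1]

Step 1 — from the characteristic polynomial, algebraic multiplicity of λ = 6 is 6. From dim ker(B − (6)·I) = 4, there are exactly 4 Jordan blocks for λ = 6.
Step 2 — from the minimal polynomial, the factor (x − 6)^3 tells us the largest block for λ = 6 has size 3.
Step 3 — with total size 6, 4 blocks, and largest block 3, the block sizes (in nonincreasing order) are [3, 1, 1, 1].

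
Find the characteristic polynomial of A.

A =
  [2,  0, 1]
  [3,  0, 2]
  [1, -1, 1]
x^3 - 3*x^2 + 3*x - 1

Expanding det(x·I − A) (e.g. by cofactor expansion or by noting that A is similar to its Jordan form J, which has the same characteristic polynomial as A) gives
  χ_A(x) = x^3 - 3*x^2 + 3*x - 1
which factors as (x - 1)^3. The eigenvalues (with algebraic multiplicities) are λ = 1 with multiplicity 3.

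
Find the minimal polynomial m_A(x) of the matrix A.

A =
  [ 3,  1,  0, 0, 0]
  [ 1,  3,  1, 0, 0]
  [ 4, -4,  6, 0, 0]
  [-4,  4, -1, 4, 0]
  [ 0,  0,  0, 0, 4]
x^3 - 12*x^2 + 48*x - 64

The characteristic polynomial is χ_A(x) = (x - 4)^5, so the eigenvalues are known. The minimal polynomial is
  m_A(x) = Π_λ (x − λ)^{k_λ}
where k_λ is the size of the *largest* Jordan block for λ (equivalently, the smallest k with (A − λI)^k v = 0 for every generalised eigenvector v of λ).

  λ = 4: largest Jordan block has size 3, contributing (x − 4)^3

So m_A(x) = (x - 4)^3 = x^3 - 12*x^2 + 48*x - 64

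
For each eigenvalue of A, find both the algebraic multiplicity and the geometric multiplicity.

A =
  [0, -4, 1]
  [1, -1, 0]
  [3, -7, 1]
λ = 0: alg = 3, geom = 1

Step 1 — factor the characteristic polynomial to read off the algebraic multiplicities:
  χ_A(x) = x^3

Step 2 — compute geometric multiplicities via the rank-nullity identity g(λ) = n − rank(A − λI):
  rank(A − (0)·I) = 2, so dim ker(A − (0)·I) = n − 2 = 1

Summary:
  λ = 0: algebraic multiplicity = 3, geometric multiplicity = 1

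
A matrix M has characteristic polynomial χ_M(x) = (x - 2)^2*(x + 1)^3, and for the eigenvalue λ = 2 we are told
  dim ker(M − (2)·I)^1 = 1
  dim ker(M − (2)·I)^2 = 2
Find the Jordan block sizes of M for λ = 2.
Block sizes for λ = 2: [2]

From the dimensions of kernels of powers, the number of Jordan blocks of size at least j is d_j − d_{j−1} where d_j = dim ker(N^j) (with d_0 = 0). Computing the differences gives [1, 1].
The number of blocks of size exactly k is (#blocks of size ≥ k) − (#blocks of size ≥ k + 1), so the partition is: 1 block(s) of size 2.
In nonincreasing order the block sizes are [2].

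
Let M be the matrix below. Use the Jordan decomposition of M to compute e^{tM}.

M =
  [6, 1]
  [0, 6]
e^{tM} =
  [exp(6*t), t*exp(6*t)]
  [0, exp(6*t)]

Strategy: write M = P · J · P⁻¹ where J is a Jordan canonical form, so e^{tM} = P · e^{tJ} · P⁻¹, and e^{tJ} can be computed block-by-block.

M has Jordan form
J =
  [6, 1]
  [0, 6]
(up to reordering of blocks).

Per-block formulas:
  For a 2×2 Jordan block J_2(6): exp(t · J_2(6)) = e^(6t)·(I + t·N), where N is the 2×2 nilpotent shift.

After assembling e^{tJ} and conjugating by P, we get:

e^{tM} =
  [exp(6*t), t*exp(6*t)]
  [0, exp(6*t)]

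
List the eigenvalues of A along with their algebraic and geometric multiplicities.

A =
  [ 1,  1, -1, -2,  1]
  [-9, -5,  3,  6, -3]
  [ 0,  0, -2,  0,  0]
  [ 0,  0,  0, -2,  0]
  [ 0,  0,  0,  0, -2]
λ = -2: alg = 5, geom = 4

Step 1 — factor the characteristic polynomial to read off the algebraic multiplicities:
  χ_A(x) = (x + 2)^5

Step 2 — compute geometric multiplicities via the rank-nullity identity g(λ) = n − rank(A − λI):
  rank(A − (-2)·I) = 1, so dim ker(A − (-2)·I) = n − 1 = 4

Summary:
  λ = -2: algebraic multiplicity = 5, geometric multiplicity = 4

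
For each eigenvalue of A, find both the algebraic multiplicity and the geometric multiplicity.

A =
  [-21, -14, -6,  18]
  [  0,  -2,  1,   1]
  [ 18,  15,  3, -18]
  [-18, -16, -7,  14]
λ = -3: alg = 3, geom = 1; λ = 3: alg = 1, geom = 1

Step 1 — factor the characteristic polynomial to read off the algebraic multiplicities:
  χ_A(x) = (x - 3)*(x + 3)^3

Step 2 — compute geometric multiplicities via the rank-nullity identity g(λ) = n − rank(A − λI):
  rank(A − (-3)·I) = 3, so dim ker(A − (-3)·I) = n − 3 = 1
  rank(A − (3)·I) = 3, so dim ker(A − (3)·I) = n − 3 = 1

Summary:
  λ = -3: algebraic multiplicity = 3, geometric multiplicity = 1
  λ = 3: algebraic multiplicity = 1, geometric multiplicity = 1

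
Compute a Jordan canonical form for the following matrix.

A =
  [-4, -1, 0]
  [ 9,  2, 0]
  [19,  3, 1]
J_2(-1) ⊕ J_1(1)

The characteristic polynomial is
  det(x·I − A) = x^3 + x^2 - x - 1 = (x - 1)*(x + 1)^2

Eigenvalues and multiplicities (the geometric multiplicity of λ is n − rank(A − λI), which equals the number of Jordan blocks for λ):
  λ = -1: algebraic multiplicity = 2, geometric multiplicity = 1
  λ = 1: algebraic multiplicity = 1, geometric multiplicity = 1

Determining the block sizes for each eigenvalue:
  λ = -1: one block (gm = 1), so the single block has size am = 2 → block sizes [2]
  λ = 1: one block (gm = 1), so the single block has size am = 1 → block sizes [1]

Assembling the blocks gives a Jordan form
J =
  [-1,  1, 0]
  [ 0, -1, 0]
  [ 0,  0, 1]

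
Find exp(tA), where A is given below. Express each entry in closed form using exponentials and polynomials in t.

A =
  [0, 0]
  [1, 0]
e^{tA} =
  [1, 0]
  [t, 1]

Strategy: write A = P · J · P⁻¹ where J is a Jordan canonical form, so e^{tA} = P · e^{tJ} · P⁻¹, and e^{tJ} can be computed block-by-block.

A has Jordan form
J =
  [0, 1]
  [0, 0]
(up to reordering of blocks).

Per-block formulas:
  For a 2×2 Jordan block J_2(0): exp(t · J_2(0)) = e^(0t)·(I + t·N), where N is the 2×2 nilpotent shift.

After assembling e^{tJ} and conjugating by P, we get:

e^{tA} =
  [1, 0]
  [t, 1]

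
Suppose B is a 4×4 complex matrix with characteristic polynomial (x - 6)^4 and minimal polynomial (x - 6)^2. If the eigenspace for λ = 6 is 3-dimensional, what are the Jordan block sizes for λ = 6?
Block sizes for λ = 6: [2, 1, 1]

Step 1 — from the characteristic polynomial, algebraic multiplicity of λ = 6 is 4. From dim ker(B − (6)·I) = 3, there are exactly 3 Jordan blocks for λ = 6.
Step 2 — from the minimal polynomial, the factor (x − 6)^2 tells us the largest block for λ = 6 has size 2.
Step 3 — with total size 4, 3 blocks, and largest block 2, the block sizes (in nonincreasing order) are [2, 1, 1].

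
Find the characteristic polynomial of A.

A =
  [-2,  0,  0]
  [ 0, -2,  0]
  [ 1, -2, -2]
x^3 + 6*x^2 + 12*x + 8

Expanding det(x·I − A) (e.g. by cofactor expansion or by noting that A is similar to its Jordan form J, which has the same characteristic polynomial as A) gives
  χ_A(x) = x^3 + 6*x^2 + 12*x + 8
which factors as (x + 2)^3. The eigenvalues (with algebraic multiplicities) are λ = -2 with multiplicity 3.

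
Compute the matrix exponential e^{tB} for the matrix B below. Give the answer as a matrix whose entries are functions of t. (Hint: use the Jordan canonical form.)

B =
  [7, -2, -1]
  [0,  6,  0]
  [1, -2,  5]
e^{tB} =
  [t*exp(6*t) + exp(6*t), -2*t*exp(6*t), -t*exp(6*t)]
  [0, exp(6*t), 0]
  [t*exp(6*t), -2*t*exp(6*t), -t*exp(6*t) + exp(6*t)]

Strategy: write B = P · J · P⁻¹ where J is a Jordan canonical form, so e^{tB} = P · e^{tJ} · P⁻¹, and e^{tJ} can be computed block-by-block.

B has Jordan form
J =
  [6, 1, 0]
  [0, 6, 0]
  [0, 0, 6]
(up to reordering of blocks).

Per-block formulas:
  For a 1×1 block at λ = 6: exp(t · [6]) = [e^(6t)].
  For a 2×2 Jordan block J_2(6): exp(t · J_2(6)) = e^(6t)·(I + t·N), where N is the 2×2 nilpotent shift.

After assembling e^{tJ} and conjugating by P, we get:

e^{tB} =
  [t*exp(6*t) + exp(6*t), -2*t*exp(6*t), -t*exp(6*t)]
  [0, exp(6*t), 0]
  [t*exp(6*t), -2*t*exp(6*t), -t*exp(6*t) + exp(6*t)]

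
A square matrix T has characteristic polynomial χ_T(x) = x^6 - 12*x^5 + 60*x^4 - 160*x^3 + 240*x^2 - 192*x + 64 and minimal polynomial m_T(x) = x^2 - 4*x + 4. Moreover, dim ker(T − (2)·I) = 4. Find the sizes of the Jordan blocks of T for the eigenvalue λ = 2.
Block sizes for λ = 2: [2, 2, 1, 1]

Step 1 — from the characteristic polynomial, algebraic multiplicity of λ = 2 is 6. From dim ker(T − (2)·I) = 4, there are exactly 4 Jordan blocks for λ = 2.
Step 2 — from the minimal polynomial, the factor (x − 2)^2 tells us the largest block for λ = 2 has size 2.
Step 3 — with total size 6, 4 blocks, and largest block 2, the block sizes (in nonincreasing order) are [2, 2, 1, 1].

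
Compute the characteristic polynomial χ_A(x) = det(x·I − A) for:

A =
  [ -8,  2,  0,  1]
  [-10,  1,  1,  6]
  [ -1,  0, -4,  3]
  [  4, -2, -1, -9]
x^4 + 20*x^3 + 150*x^2 + 500*x + 625

Expanding det(x·I − A) (e.g. by cofactor expansion or by noting that A is similar to its Jordan form J, which has the same characteristic polynomial as A) gives
  χ_A(x) = x^4 + 20*x^3 + 150*x^2 + 500*x + 625
which factors as (x + 5)^4. The eigenvalues (with algebraic multiplicities) are λ = -5 with multiplicity 4.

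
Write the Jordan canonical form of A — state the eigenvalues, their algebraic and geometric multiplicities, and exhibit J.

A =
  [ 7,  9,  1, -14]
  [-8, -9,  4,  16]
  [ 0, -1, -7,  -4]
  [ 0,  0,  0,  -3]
J_3(-3) ⊕ J_1(-3)

The characteristic polynomial is
  det(x·I − A) = x^4 + 12*x^3 + 54*x^2 + 108*x + 81 = (x + 3)^4

Eigenvalues and multiplicities (the geometric multiplicity of λ is n − rank(A − λI), which equals the number of Jordan blocks for λ):
  λ = -3: algebraic multiplicity = 4, geometric multiplicity = 2

Determining the block sizes for each eigenvalue:
  λ = -3: with am = 4 and gm = 2, the partition is not yet determined (e.g. several partitions of 4 into 2 parts exist). Let N = A − (-3)·I. Computing rank(N^1) = 2, rank(N^2) = 1, rank(N^3) = 0; the number of blocks of size ≥ j is rank(N^{j−1}) − rank(N^j), giving [2, 1, 1]. So we have 1 block(s) of size 3, 1 block(s) of size 1 → block sizes [3, 1]

Assembling the blocks gives a Jordan form
J =
  [-3,  1,  0,  0]
  [ 0, -3,  1,  0]
  [ 0,  0, -3,  0]
  [ 0,  0,  0, -3]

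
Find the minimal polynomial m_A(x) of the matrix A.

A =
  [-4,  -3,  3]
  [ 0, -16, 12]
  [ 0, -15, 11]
x^2 + 5*x + 4

The characteristic polynomial is χ_A(x) = (x + 1)*(x + 4)^2, so the eigenvalues are known. The minimal polynomial is
  m_A(x) = Π_λ (x − λ)^{k_λ}
where k_λ is the size of the *largest* Jordan block for λ (equivalently, the smallest k with (A − λI)^k v = 0 for every generalised eigenvector v of λ).

  λ = -4: largest Jordan block has size 1, contributing (x + 4)
  λ = -1: largest Jordan block has size 1, contributing (x + 1)

So m_A(x) = (x + 1)*(x + 4) = x^2 + 5*x + 4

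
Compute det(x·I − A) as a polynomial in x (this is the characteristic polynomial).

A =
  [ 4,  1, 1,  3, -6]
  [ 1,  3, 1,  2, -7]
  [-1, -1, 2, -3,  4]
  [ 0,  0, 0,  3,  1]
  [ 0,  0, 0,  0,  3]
x^5 - 15*x^4 + 90*x^3 - 270*x^2 + 405*x - 243

Expanding det(x·I − A) (e.g. by cofactor expansion or by noting that A is similar to its Jordan form J, which has the same characteristic polynomial as A) gives
  χ_A(x) = x^5 - 15*x^4 + 90*x^3 - 270*x^2 + 405*x - 243
which factors as (x - 3)^5. The eigenvalues (with algebraic multiplicities) are λ = 3 with multiplicity 5.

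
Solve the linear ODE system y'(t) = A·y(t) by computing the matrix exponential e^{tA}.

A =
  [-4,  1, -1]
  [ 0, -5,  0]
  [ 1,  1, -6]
e^{tA} =
  [t*exp(-5*t) + exp(-5*t), t*exp(-5*t), -t*exp(-5*t)]
  [0, exp(-5*t), 0]
  [t*exp(-5*t), t*exp(-5*t), -t*exp(-5*t) + exp(-5*t)]

Strategy: write A = P · J · P⁻¹ where J is a Jordan canonical form, so e^{tA} = P · e^{tJ} · P⁻¹, and e^{tJ} can be computed block-by-block.

A has Jordan form
J =
  [-5,  1,  0]
  [ 0, -5,  0]
  [ 0,  0, -5]
(up to reordering of blocks).

Per-block formulas:
  For a 1×1 block at λ = -5: exp(t · [-5]) = [e^(-5t)].
  For a 2×2 Jordan block J_2(-5): exp(t · J_2(-5)) = e^(-5t)·(I + t·N), where N is the 2×2 nilpotent shift.

After assembling e^{tJ} and conjugating by P, we get:

e^{tA} =
  [t*exp(-5*t) + exp(-5*t), t*exp(-5*t), -t*exp(-5*t)]
  [0, exp(-5*t), 0]
  [t*exp(-5*t), t*exp(-5*t), -t*exp(-5*t) + exp(-5*t)]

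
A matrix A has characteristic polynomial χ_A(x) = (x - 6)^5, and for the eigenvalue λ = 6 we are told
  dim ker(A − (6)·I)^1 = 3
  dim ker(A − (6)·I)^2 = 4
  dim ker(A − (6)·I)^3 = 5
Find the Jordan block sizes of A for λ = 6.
Block sizes for λ = 6: [3, 1, 1]

From the dimensions of kernels of powers, the number of Jordan blocks of size at least j is d_j − d_{j−1} where d_j = dim ker(N^j) (with d_0 = 0). Computing the differences gives [3, 1, 1].
The number of blocks of size exactly k is (#blocks of size ≥ k) − (#blocks of size ≥ k + 1), so the partition is: 2 block(s) of size 1, 1 block(s) of size 3.
In nonincreasing order the block sizes are [3, 1, 1].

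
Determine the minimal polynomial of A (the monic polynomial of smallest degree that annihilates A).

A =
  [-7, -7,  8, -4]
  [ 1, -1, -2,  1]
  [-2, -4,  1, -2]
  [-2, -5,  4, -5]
x^3 + 9*x^2 + 27*x + 27

The characteristic polynomial is χ_A(x) = (x + 3)^4, so the eigenvalues are known. The minimal polynomial is
  m_A(x) = Π_λ (x − λ)^{k_λ}
where k_λ is the size of the *largest* Jordan block for λ (equivalently, the smallest k with (A − λI)^k v = 0 for every generalised eigenvector v of λ).

  λ = -3: largest Jordan block has size 3, contributing (x + 3)^3

So m_A(x) = (x + 3)^3 = x^3 + 9*x^2 + 27*x + 27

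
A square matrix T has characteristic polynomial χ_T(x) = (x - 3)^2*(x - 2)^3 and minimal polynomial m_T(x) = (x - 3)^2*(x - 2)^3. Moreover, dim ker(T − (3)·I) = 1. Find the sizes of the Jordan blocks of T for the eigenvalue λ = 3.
Block sizes for λ = 3: [2]

Step 1 — from the characteristic polynomial, algebraic multiplicity of λ = 3 is 2. From dim ker(T − (3)·I) = 1, there are exactly 1 Jordan blocks for λ = 3.
Step 2 — from the minimal polynomial, the factor (x − 3)^2 tells us the largest block for λ = 3 has size 2.
Step 3 — with total size 2, 1 blocks, and largest block 2, the block sizes (in nonincreasing order) are [2].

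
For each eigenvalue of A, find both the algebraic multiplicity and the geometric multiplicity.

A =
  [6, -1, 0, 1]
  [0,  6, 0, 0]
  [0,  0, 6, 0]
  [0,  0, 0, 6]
λ = 6: alg = 4, geom = 3

Step 1 — factor the characteristic polynomial to read off the algebraic multiplicities:
  χ_A(x) = (x - 6)^4

Step 2 — compute geometric multiplicities via the rank-nullity identity g(λ) = n − rank(A − λI):
  rank(A − (6)·I) = 1, so dim ker(A − (6)·I) = n − 1 = 3

Summary:
  λ = 6: algebraic multiplicity = 4, geometric multiplicity = 3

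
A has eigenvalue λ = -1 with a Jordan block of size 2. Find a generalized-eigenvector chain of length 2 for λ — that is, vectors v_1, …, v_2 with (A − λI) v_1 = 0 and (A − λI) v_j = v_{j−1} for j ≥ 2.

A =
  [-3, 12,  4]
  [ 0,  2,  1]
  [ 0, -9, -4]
A Jordan chain for λ = -1 of length 2:
v_1 = (0, 3, -9)ᵀ
v_2 = (6, 1, 0)ᵀ

Let N = A − (-1)·I. We want v_2 with N^2 v_2 = 0 but N^1 v_2 ≠ 0; then v_{j-1} := N · v_j for j = 2, …, 2.

Pick v_2 = (6, 1, 0)ᵀ.
Then v_1 = N · v_2 = (0, 3, -9)ᵀ.

Sanity check: (A − (-1)·I) v_1 = (0, 0, 0)ᵀ = 0. ✓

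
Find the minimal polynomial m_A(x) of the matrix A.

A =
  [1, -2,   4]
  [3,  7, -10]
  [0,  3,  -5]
x^3 - 3*x^2 + 3*x - 1

The characteristic polynomial is χ_A(x) = (x - 1)^3, so the eigenvalues are known. The minimal polynomial is
  m_A(x) = Π_λ (x − λ)^{k_λ}
where k_λ is the size of the *largest* Jordan block for λ (equivalently, the smallest k with (A − λI)^k v = 0 for every generalised eigenvector v of λ).

  λ = 1: largest Jordan block has size 3, contributing (x − 1)^3

So m_A(x) = (x - 1)^3 = x^3 - 3*x^2 + 3*x - 1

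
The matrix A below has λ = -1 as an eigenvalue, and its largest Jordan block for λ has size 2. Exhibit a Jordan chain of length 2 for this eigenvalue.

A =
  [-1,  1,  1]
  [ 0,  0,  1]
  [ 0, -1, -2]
A Jordan chain for λ = -1 of length 2:
v_1 = (1, 1, -1)ᵀ
v_2 = (0, 1, 0)ᵀ

Let N = A − (-1)·I. We want v_2 with N^2 v_2 = 0 but N^1 v_2 ≠ 0; then v_{j-1} := N · v_j for j = 2, …, 2.

Pick v_2 = (0, 1, 0)ᵀ.
Then v_1 = N · v_2 = (1, 1, -1)ᵀ.

Sanity check: (A − (-1)·I) v_1 = (0, 0, 0)ᵀ = 0. ✓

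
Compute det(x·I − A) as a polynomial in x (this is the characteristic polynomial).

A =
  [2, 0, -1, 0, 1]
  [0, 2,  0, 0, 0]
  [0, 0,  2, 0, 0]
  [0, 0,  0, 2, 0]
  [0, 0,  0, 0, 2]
x^5 - 10*x^4 + 40*x^3 - 80*x^2 + 80*x - 32

Expanding det(x·I − A) (e.g. by cofactor expansion or by noting that A is similar to its Jordan form J, which has the same characteristic polynomial as A) gives
  χ_A(x) = x^5 - 10*x^4 + 40*x^3 - 80*x^2 + 80*x - 32
which factors as (x - 2)^5. The eigenvalues (with algebraic multiplicities) are λ = 2 with multiplicity 5.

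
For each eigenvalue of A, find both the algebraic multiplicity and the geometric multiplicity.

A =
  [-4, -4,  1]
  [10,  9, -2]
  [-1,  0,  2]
λ = 1: alg = 1, geom = 1; λ = 3: alg = 2, geom = 1

Step 1 — factor the characteristic polynomial to read off the algebraic multiplicities:
  χ_A(x) = (x - 3)^2*(x - 1)

Step 2 — compute geometric multiplicities via the rank-nullity identity g(λ) = n − rank(A − λI):
  rank(A − (1)·I) = 2, so dim ker(A − (1)·I) = n − 2 = 1
  rank(A − (3)·I) = 2, so dim ker(A − (3)·I) = n − 2 = 1

Summary:
  λ = 1: algebraic multiplicity = 1, geometric multiplicity = 1
  λ = 3: algebraic multiplicity = 2, geometric multiplicity = 1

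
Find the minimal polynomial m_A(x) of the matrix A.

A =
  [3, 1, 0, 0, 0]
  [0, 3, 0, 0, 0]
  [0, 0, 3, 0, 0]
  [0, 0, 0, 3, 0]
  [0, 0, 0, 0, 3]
x^2 - 6*x + 9

The characteristic polynomial is χ_A(x) = (x - 3)^5, so the eigenvalues are known. The minimal polynomial is
  m_A(x) = Π_λ (x − λ)^{k_λ}
where k_λ is the size of the *largest* Jordan block for λ (equivalently, the smallest k with (A − λI)^k v = 0 for every generalised eigenvector v of λ).

  λ = 3: largest Jordan block has size 2, contributing (x − 3)^2

So m_A(x) = (x - 3)^2 = x^2 - 6*x + 9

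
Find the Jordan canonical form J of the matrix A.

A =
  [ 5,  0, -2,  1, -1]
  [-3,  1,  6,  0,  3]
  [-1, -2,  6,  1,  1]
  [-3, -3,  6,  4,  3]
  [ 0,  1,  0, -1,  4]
J_2(4) ⊕ J_2(4) ⊕ J_1(4)

The characteristic polynomial is
  det(x·I − A) = x^5 - 20*x^4 + 160*x^3 - 640*x^2 + 1280*x - 1024 = (x - 4)^5

Eigenvalues and multiplicities (the geometric multiplicity of λ is n − rank(A − λI), which equals the number of Jordan blocks for λ):
  λ = 4: algebraic multiplicity = 5, geometric multiplicity = 3

Determining the block sizes for each eigenvalue:
  λ = 4: with am = 5 and gm = 3, the partition is not yet determined (e.g. several partitions of 5 into 3 parts exist). Let N = A − (4)·I. Computing rank(N^1) = 2, rank(N^2) = 0; the number of blocks of size ≥ j is rank(N^{j−1}) − rank(N^j), giving [3, 2]. So we have 2 block(s) of size 2, 1 block(s) of size 1 → block sizes [2, 2, 1]

Assembling the blocks gives a Jordan form
J =
  [4, 1, 0, 0, 0]
  [0, 4, 0, 0, 0]
  [0, 0, 4, 1, 0]
  [0, 0, 0, 4, 0]
  [0, 0, 0, 0, 4]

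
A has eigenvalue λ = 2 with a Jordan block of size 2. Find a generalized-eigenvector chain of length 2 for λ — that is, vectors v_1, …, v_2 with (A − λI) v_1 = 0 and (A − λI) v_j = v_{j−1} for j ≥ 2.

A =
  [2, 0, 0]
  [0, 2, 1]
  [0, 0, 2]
A Jordan chain for λ = 2 of length 2:
v_1 = (0, 1, 0)ᵀ
v_2 = (0, 0, 1)ᵀ

Let N = A − (2)·I. We want v_2 with N^2 v_2 = 0 but N^1 v_2 ≠ 0; then v_{j-1} := N · v_j for j = 2, …, 2.

Pick v_2 = (0, 0, 1)ᵀ.
Then v_1 = N · v_2 = (0, 1, 0)ᵀ.

Sanity check: (A − (2)·I) v_1 = (0, 0, 0)ᵀ = 0. ✓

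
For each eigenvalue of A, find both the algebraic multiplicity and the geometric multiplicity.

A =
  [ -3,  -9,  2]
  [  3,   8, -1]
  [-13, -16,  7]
λ = 4: alg = 3, geom = 1

Step 1 — factor the characteristic polynomial to read off the algebraic multiplicities:
  χ_A(x) = (x - 4)^3

Step 2 — compute geometric multiplicities via the rank-nullity identity g(λ) = n − rank(A − λI):
  rank(A − (4)·I) = 2, so dim ker(A − (4)·I) = n − 2 = 1

Summary:
  λ = 4: algebraic multiplicity = 3, geometric multiplicity = 1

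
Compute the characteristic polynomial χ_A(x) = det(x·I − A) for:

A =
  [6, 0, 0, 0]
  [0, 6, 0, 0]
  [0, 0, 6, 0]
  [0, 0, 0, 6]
x^4 - 24*x^3 + 216*x^2 - 864*x + 1296

Expanding det(x·I − A) (e.g. by cofactor expansion or by noting that A is similar to its Jordan form J, which has the same characteristic polynomial as A) gives
  χ_A(x) = x^4 - 24*x^3 + 216*x^2 - 864*x + 1296
which factors as (x - 6)^4. The eigenvalues (with algebraic multiplicities) are λ = 6 with multiplicity 4.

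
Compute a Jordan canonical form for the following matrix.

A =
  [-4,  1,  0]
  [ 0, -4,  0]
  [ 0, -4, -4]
J_2(-4) ⊕ J_1(-4)

The characteristic polynomial is
  det(x·I − A) = x^3 + 12*x^2 + 48*x + 64 = (x + 4)^3

Eigenvalues and multiplicities (the geometric multiplicity of λ is n − rank(A − λI), which equals the number of Jordan blocks for λ):
  λ = -4: algebraic multiplicity = 3, geometric multiplicity = 2

Determining the block sizes for each eigenvalue:
  λ = -4: 2 blocks summing to 3 forces exactly one block of size 2 and the rest size 1 → block sizes [2, 1]

Assembling the blocks gives a Jordan form
J =
  [-4,  1,  0]
  [ 0, -4,  0]
  [ 0,  0, -4]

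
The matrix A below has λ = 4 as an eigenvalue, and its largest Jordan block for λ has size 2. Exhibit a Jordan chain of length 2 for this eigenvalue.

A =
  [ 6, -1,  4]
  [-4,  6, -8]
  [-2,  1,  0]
A Jordan chain for λ = 4 of length 2:
v_1 = (2, -4, -2)ᵀ
v_2 = (1, 0, 0)ᵀ

Let N = A − (4)·I. We want v_2 with N^2 v_2 = 0 but N^1 v_2 ≠ 0; then v_{j-1} := N · v_j for j = 2, …, 2.

Pick v_2 = (1, 0, 0)ᵀ.
Then v_1 = N · v_2 = (2, -4, -2)ᵀ.

Sanity check: (A − (4)·I) v_1 = (0, 0, 0)ᵀ = 0. ✓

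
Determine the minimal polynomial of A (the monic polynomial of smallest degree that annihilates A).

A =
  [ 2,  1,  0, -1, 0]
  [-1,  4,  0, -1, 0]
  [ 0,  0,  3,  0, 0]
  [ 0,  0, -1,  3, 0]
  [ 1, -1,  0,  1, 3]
x^3 - 9*x^2 + 27*x - 27

The characteristic polynomial is χ_A(x) = (x - 3)^5, so the eigenvalues are known. The minimal polynomial is
  m_A(x) = Π_λ (x − λ)^{k_λ}
where k_λ is the size of the *largest* Jordan block for λ (equivalently, the smallest k with (A − λI)^k v = 0 for every generalised eigenvector v of λ).

  λ = 3: largest Jordan block has size 3, contributing (x − 3)^3

So m_A(x) = (x - 3)^3 = x^3 - 9*x^2 + 27*x - 27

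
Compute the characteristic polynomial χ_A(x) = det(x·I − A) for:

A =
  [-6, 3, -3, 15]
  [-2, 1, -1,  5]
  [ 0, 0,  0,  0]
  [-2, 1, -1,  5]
x^4

Expanding det(x·I − A) (e.g. by cofactor expansion or by noting that A is similar to its Jordan form J, which has the same characteristic polynomial as A) gives
  χ_A(x) = x^4
which factors as x^4. The eigenvalues (with algebraic multiplicities) are λ = 0 with multiplicity 4.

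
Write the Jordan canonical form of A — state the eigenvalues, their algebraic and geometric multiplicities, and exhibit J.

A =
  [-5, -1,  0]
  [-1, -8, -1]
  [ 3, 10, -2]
J_3(-5)

The characteristic polynomial is
  det(x·I − A) = x^3 + 15*x^2 + 75*x + 125 = (x + 5)^3

Eigenvalues and multiplicities (the geometric multiplicity of λ is n − rank(A − λI), which equals the number of Jordan blocks for λ):
  λ = -5: algebraic multiplicity = 3, geometric multiplicity = 1

Determining the block sizes for each eigenvalue:
  λ = -5: one block (gm = 1), so the single block has size am = 3 → block sizes [3]

Assembling the blocks gives a Jordan form
J =
  [-5,  1,  0]
  [ 0, -5,  1]
  [ 0,  0, -5]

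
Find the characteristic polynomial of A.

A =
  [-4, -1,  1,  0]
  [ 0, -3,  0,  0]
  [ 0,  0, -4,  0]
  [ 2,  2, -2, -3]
x^4 + 14*x^3 + 73*x^2 + 168*x + 144

Expanding det(x·I − A) (e.g. by cofactor expansion or by noting that A is similar to its Jordan form J, which has the same characteristic polynomial as A) gives
  χ_A(x) = x^4 + 14*x^3 + 73*x^2 + 168*x + 144
which factors as (x + 3)^2*(x + 4)^2. The eigenvalues (with algebraic multiplicities) are λ = -4 with multiplicity 2, λ = -3 with multiplicity 2.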